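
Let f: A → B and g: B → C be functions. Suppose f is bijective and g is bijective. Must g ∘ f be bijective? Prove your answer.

Injectivity: if g(f(u)) = g(f(v)) then f(u) = f(v) (g injective) so u = v (f injective).
Surjectivity: for c ∈ C pick b with g(b) = c, then a with f(a) = b; then (g ∘ f)(a) = c.
So g ∘ f is bijective.

bijective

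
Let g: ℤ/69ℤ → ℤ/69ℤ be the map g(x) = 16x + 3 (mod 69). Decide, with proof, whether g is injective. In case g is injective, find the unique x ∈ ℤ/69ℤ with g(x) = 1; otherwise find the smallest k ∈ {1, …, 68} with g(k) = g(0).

43

Recall that injectivity means: for all a, b in the domain, g(a) = g(b) implies a = b.
If g(a) = g(b), then 16a ≡ 16b (mod 69). Because gcd(16, 69) = 1, we may cancel 16 to get a ≡ b (mod 69).
Therefore g is injective.
We now compute 16⁻¹ mod 69 explicitly. Euclid's algorithm: 69 = 4·16 + 5, 16 = 3·5 + 1; back-substituting gives 1 = 13·16 − 3·69, so 16⁻¹ ≡ 13 (mod 69).
Since g is injective, we find g⁻¹(1): we need 16x ≡ 1 − 3 ≡ 67 (mod 69). Using 16⁻¹ = 13: x ≡ 13·67 = 871 = 12·69 + 43, so x = 43.
Check: g(43) = 16·43 + 3 = 691 = 10·69 + 1 ≡ 1 (mod 69).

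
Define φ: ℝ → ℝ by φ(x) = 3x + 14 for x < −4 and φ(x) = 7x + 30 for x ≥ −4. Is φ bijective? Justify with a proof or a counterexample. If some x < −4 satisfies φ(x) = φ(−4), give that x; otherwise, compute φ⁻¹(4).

-26/7

Both pieces are strictly increasing (slopes 3 and 7), so each is injective on its own interval.
The left piece maps (−∞, −4) onto (−∞, 2); the right piece maps [−4, ∞) onto [2, ∞).
Since 2 = 2, the images partition ℝ: φ is injective and surjective, hence bijective.
Because the two images are disjoint, no x < −4 has φ(x) = φ(−4), so we compute φ⁻¹(4): 4 lies in [2, ∞), so solve 7x + 30 = 4: x = (4 − 30)/7 = −26/7.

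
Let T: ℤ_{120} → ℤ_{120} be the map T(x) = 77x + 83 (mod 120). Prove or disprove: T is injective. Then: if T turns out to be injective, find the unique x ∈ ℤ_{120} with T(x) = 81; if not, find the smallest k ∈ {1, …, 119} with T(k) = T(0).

Recall that T is injective when T(a) = T(b) forces a = b.
If T(a) = T(b), then 77a ≡ 77b (mod 120). Because gcd(77, 120) = 1, we may cancel 77 to get a ≡ b (mod 120).
Hence T is injective.
We now compute 77⁻¹ mod 120 explicitly. Euclid's algorithm: 120 = 1·77 + 43, 77 = 1·43 + 34, 43 = 1·34 + 9, 34 = 3·9 + 7, 9 = 1·7 + 2, 7 = 3·2 + 1; back-substituting gives 1 = 53·77 − 34·120, so 77⁻¹ ≡ 53 (mod 120).
Since T is injective, we compute T⁻¹(81): solve 77x + 83 ≡ 81 (mod 120), i.e. 77x ≡ 118 (mod 120).
Multiplying by 77⁻¹ = 53 gives x ≡ 53·118 = 6254 = 52·120 + 14 ≡ 14 (mod 120).
Check: T(14) = 77·14 + 83 = 1161 = 9·120 + 81 ≡ 81 (mod 120).

14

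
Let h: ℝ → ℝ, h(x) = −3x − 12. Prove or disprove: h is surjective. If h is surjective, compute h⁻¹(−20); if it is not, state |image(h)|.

8/3

Recall that h is surjective if every y in the codomain equals h(x) for some x in the domain.
For any y ∈ ℝ, x = (y + 12)/(−3) satisfies h(x) = y.
Therefore h is surjective.
Since h is surjective, we compute h⁻¹(−20) = (−20 + 12)/(−3) = 8/3.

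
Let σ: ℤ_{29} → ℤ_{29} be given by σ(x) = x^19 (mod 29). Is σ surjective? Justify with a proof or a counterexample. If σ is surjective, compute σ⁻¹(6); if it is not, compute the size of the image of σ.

13

Since 29 is prime, the nonzero elements of ℤ_{29} form a cyclic group of order 28.
As gcd(19, 28) = 1, raising to the 19th power is a bijection on this group: if u^19 ≡ v^19 then (uv^{−1})^19 = 1, and the only element of order dividing gcd(19, 28) = 1 is 1, so u = v.
With σ(0) = 0 this makes σ injective on all of ℤ_{29}, hence bijective (finite equal-size domain and codomain). In particular σ is surjective.
Since σ is surjective, we find the preimage of 6. The inverse of x ↦ x^19 on (ℤ_{29})^× is x ↦ x^3, because 19·3 = 57 = 2·28 + 1 ≡ 1 (mod 28) and x^{28} = 1 for x ≠ 0 (Fermat). So σ⁻¹(6) = 6^3 mod 29.
Repeated squaring mod 29: 6^1 ≡ 6, 6^2 ≡ 6² = 36 ≡ 7. Since 3 = 2 + 1, 6^3 ≡ 7·6: 7·6 = 42 ≡ 13. So 6^3 ≡ 13 (mod 29).
Hence σ⁻¹(6) = 13.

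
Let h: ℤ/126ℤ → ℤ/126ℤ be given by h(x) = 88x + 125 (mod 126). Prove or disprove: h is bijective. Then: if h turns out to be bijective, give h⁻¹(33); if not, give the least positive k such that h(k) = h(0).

We have gcd(88, 126) = 2 > 1. Taking s = 0 and t = 63: h(0) = 125 and h(63) = 88·63 + 125 = 5669 ≡ 125 (mod 126).
So h(0) = h(63) while 0 ≠ 63, therefore h is not injective, hence not bijective.
Since h is not bijective, we find the least positive k with h(k) = h(0): this means 88k ≡ 0 (mod 126), i.e. 126 ∣ 88k. Since gcd(88, 126) = 2, dividing through by 2 this holds exactly when 63 ∣ 44k, and as gcd(44, 63) = 1, exactly when 63 ∣ k.
The smallest positive such k is 63.

63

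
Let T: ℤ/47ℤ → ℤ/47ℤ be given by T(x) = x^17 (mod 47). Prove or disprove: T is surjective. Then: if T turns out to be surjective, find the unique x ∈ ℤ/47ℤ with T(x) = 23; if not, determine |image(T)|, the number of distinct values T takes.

31

Since 47 is prime, the nonzero elements of ℤ/47ℤ form a cyclic group of order 46.
As gcd(17, 46) = 1, raising to the 17th power is a bijection on this group: if a^17 ≡ b^17 then (ab^{−1})^17 = 1, and the only element of order dividing gcd(17, 46) = 1 is 1, so a = b.
With T(0) = 0 this makes T injective on all of ℤ/47ℤ, hence bijective (finite equal-size domain and codomain). In particular T is surjective.
Since T is surjective, we find the preimage of 23. The inverse of x ↦ x^17 on (ℤ/47ℤ)^× is x ↦ x^19, because 17·19 = 323 = 7·46 + 1 ≡ 1 (mod 46) and x^{46} = 1 for x ≠ 0 (Fermat). So T⁻¹(23) = 23^19 mod 47.
Repeated squaring mod 47: 23^1 ≡ 23, 23^2 ≡ 23² = 529 ≡ 12, 23^4 ≡ 12² = 144 ≡ 3, 23^8 ≡ 3² = 9, 23^16 ≡ 9² = 81 ≡ 34. Since 19 = 16 + 2 + 1, 23^19 ≡ 34·12·23: 34·12 = 408 ≡ 32, then 32·23 = 736 ≡ 31. So 23^19 ≡ 31 (mod 47).
Hence T⁻¹(23) = 31.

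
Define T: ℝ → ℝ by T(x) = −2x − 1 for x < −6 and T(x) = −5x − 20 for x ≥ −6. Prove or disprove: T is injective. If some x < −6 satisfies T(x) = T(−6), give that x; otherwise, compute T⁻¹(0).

Both pieces are strictly decreasing (slopes −2 and −5), so each is injective on its own interval.
The left piece maps (−∞, −6) onto (11, ∞); the right piece maps [−6, ∞) onto (−∞, 10].
These images are disjoint, so no value is attained by both pieces. Thus T is injective.
Because the two images are disjoint, no x < −6 has T(x) = T(−6), so we compute T⁻¹(0): 0 lies in (−∞, 10], so solve −5x − 20 = 0: x = (0 + 20)/(−5) = −4.

-4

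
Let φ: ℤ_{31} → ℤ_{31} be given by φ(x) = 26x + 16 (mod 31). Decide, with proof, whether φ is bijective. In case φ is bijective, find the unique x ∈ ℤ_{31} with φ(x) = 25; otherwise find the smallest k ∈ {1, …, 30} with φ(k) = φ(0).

If φ(u) = φ(v), then 26u ≡ 26v (mod 31). Because gcd(26, 31) = 1, we may cancel 26 to get u ≡ v (mod 31).
We now compute 26⁻¹ mod 31 explicitly. Euclid's algorithm: 31 = 1·26 + 5, 26 = 5·5 + 1; back-substituting gives 1 = 6·26 − 5·31, so 26⁻¹ ≡ 6 (mod 31).
For any y ∈ ℤ_{31}, x = 6(y − 16) mod 31 satisfies φ(x) = 26·6(y − 16) + 16 ≡ y (since 26·6 ≡ 1 mod 31). So every y has a preimage.
Hence φ is bijective.
Since φ is bijective, we compute φ⁻¹(25): solve 26x + 16 ≡ 25 (mod 31), i.e. 26x ≡ 9 (mod 31).
Multiplying by 26⁻¹ = 6 gives x ≡ 6·9 = 54 = 1·31 + 23 ≡ 23 (mod 31).
Check: φ(23) = 26·23 + 16 = 614 = 19·31 + 25 ≡ 25 (mod 31).

23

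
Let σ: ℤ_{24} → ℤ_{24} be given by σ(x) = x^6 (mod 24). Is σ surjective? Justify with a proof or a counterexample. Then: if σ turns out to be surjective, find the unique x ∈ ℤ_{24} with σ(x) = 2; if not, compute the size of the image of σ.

σ(2): Repeated squaring mod 24: 2^1 ≡ 2, 2^2 ≡ 2² = 4, 2^4 ≡ 4² = 16. Since 6 = 4 + 2, 2^6 ≡ 16·4: 16·4 = 64 ≡ 16. So 2^6 ≡ 16 (mod 24).
σ(4): Repeated squaring mod 24: 4^1 ≡ 4, 4^2 ≡ 4² = 16, 4^4 ≡ 16² = 256 ≡ 16. Since 6 = 4 + 2, 4^6 ≡ 16·16: 16·16 = 256 ≡ 16. So 4^6 ≡ 16 (mod 24).
So σ(2) = σ(4) = 16 while 2 ≠ 4, thus σ is not injective.
A non-injective map from the 24-element set ℤ_{24} to itself takes at most 23 distinct values, so it cannot be surjective. Therefore σ is not surjective.
Since σ is not surjective, we determine |image(σ)|. Computing x^6 mod 24 for each x (by repeated squaring, reducing mod 24 at every step), the values σ(0), σ(1), …, σ(23) are: 0, 1, 16, 9, 16, 1, 0, 1, 16, 9, 16, 1, 0, 1, 16, 9, 16, 1, 0, 1, 16, 9, 16, 1.
The distinct values are {0, 1, 9, 16}; there are 4 of them.

4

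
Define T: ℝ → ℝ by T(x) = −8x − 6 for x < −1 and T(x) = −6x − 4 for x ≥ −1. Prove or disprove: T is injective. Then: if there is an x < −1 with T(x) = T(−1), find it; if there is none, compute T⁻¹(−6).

1/3

Both pieces are strictly decreasing (slopes −8 and −6), so each is injective on its own interval.
The left piece maps (−∞, −1) onto (2, ∞); the right piece maps [−1, ∞) onto (−∞, 2].
These images are disjoint, so no value is attained by both pieces. Thus T is injective.
Because the two images are disjoint, no x < −1 has T(x) = T(−1), so we compute T⁻¹(−6): −6 lies in (−∞, 2], so solve −6x − 4 = −6: x = (−6 + 4)/(−6) = 1/3.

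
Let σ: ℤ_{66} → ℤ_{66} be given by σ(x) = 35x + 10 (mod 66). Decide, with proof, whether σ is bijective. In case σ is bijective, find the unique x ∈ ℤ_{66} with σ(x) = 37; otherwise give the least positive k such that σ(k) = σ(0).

Suppose σ(s) = σ(t) in ℤ_{66}. Then 35s + 10 ≡ 35t + 10 (mod 66), so 35(s − t) ≡ 0 (mod 66).
Since gcd(35, 66) = 1, 35 is invertible modulo 66, therefore s − t ≡ 0 (mod 66), i.e. s = t.
We now compute 35⁻¹ mod 66 explicitly. Euclid's algorithm: 66 = 1·35 + 31, 35 = 1·31 + 4, 31 = 7·4 + 3, 4 = 1·3 + 1; back-substituting gives 1 = 17·35 − 9·66, so 35⁻¹ ≡ 17 (mod 66).
Then y ↦ 17(y − 10) is a two-sided inverse to σ, so every y ∈ ℤ_{66} has a preimage.
Therefore σ is bijective.
Since σ is bijective, we compute σ⁻¹(37): solve 35x + 10 ≡ 37 (mod 66), i.e. 35x ≡ 27 (mod 66).
Multiplying by 35⁻¹ = 17 gives x ≡ 17·27 = 459 = 6·66 + 63 ≡ 63 (mod 66).
Check: σ(63) = 35·63 + 10 = 2215 = 33·66 + 37 ≡ 37 (mod 66).

63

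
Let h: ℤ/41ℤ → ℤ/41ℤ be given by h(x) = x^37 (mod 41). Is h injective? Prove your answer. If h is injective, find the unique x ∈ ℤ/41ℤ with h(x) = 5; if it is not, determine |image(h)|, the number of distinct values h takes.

Since 41 is prime, the nonzero elements of ℤ/41ℤ form a cyclic group of order 40.
As gcd(37, 40) = 1, raising to the 37th power is a bijection on this group: if a^37 ≡ b^37 then (ab^{−1})^37 = 1, and the only element of order dividing gcd(37, 40) = 1 is 1, so a = b.
With h(0) = 0 this makes h injective on all of ℤ/41ℤ, hence bijective (finite equal-size domain and codomain). In particular h is injective.
Since h is injective, we find the preimage of 5. The inverse of x ↦ x^37 on (ℤ/41ℤ)^× is x ↦ x^13, because 37·13 = 481 = 12·40 + 1 ≡ 1 (mod 40) and x^{40} = 1 for x ≠ 0 (Fermat). So h⁻¹(5) = 5^13 mod 41.
Repeated squaring mod 41: 5^1 ≡ 5, 5^2 ≡ 5² = 25, 5^4 ≡ 25² = 625 ≡ 10, 5^8 ≡ 10² = 100 ≡ 18. Since 13 = 8 + 4 + 1, 5^13 ≡ 18·10·5: 18·10 = 180 ≡ 16, then 16·5 = 80 ≡ 39. So 5^13 ≡ 39 (mod 41).
Hence h⁻¹(5) = 39.

39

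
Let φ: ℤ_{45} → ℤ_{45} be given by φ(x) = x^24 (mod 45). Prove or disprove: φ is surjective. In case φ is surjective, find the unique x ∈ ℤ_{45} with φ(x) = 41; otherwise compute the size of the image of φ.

φ(1) = 1^24 = 1.
φ(2): Repeated squaring mod 45: 2^1 ≡ 2, 2^2 ≡ 2² = 4, 2^4 ≡ 4² = 16, 2^8 ≡ 16² = 256 ≡ 31, 2^16 ≡ 31² = 961 ≡ 16. Since 24 = 16 + 8, 2^24 ≡ 16·31: 16·31 = 496 ≡ 1. So 2^24 ≡ 1 (mod 45).
So φ(1) = φ(2) = 1 while 1 ≠ 2, hence φ is not injective.
A non-injective map from the 45-element set ℤ_{45} to itself takes at most 44 distinct values, so it cannot be surjective. Therefore φ is not surjective.
Since φ is not surjective, we determine |image(φ)|. Computing x^24 mod 45 for each x (by repeated squaring, reducing mod 45 at every step), the values φ(0), φ(1), …, φ(44) are: 0, 1, 1, 36, 1, 10, 36, 1, 1, 36, 10, 1, 36, 1, 1, 0, 1, 1, 36, 1, 10, 36, 1, 1, 36, 10, 1, 36, 1, 1, 0, 1, 1, 36, 1, 10, 36, 1, 1, 36, 10, 1, 36, 1, 1.
The distinct values are {0, 1, 10, 36}; there are 4 of them.

4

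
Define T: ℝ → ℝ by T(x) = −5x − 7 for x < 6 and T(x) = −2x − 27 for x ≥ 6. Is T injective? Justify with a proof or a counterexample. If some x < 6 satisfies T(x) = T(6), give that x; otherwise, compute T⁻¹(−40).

13/2

Both pieces are strictly decreasing (slopes −5 and −2), so each is injective on its own interval.
The left piece maps (−∞, 6) onto (−37, ∞); the right piece maps [6, ∞) onto (−∞, −39].
These images are disjoint, so no value is attained by both pieces. Therefore T is injective.
Because the two images are disjoint, no x < 6 has T(x) = T(6), so we compute T⁻¹(−40): −40 lies in (−∞, −39], so solve −2x − 27 = −40: x = (−40 + 27)/(−2) = 13/2.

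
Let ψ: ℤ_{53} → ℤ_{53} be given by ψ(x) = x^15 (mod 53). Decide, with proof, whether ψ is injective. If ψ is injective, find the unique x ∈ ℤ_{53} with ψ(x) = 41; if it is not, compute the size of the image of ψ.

Since 53 is prime, the nonzero elements of ℤ_{53} form a cyclic group of order 52.
As gcd(15, 52) = 1, raising to the 15th power is a bijection on this group: if a^15 ≡ b^15 then (ab^{−1})^15 = 1, and the only element of order dividing gcd(15, 52) = 1 is 1, so a = b.
With ψ(0) = 0 this makes ψ injective on all of ℤ_{53}, hence bijective (finite equal-size domain and codomain). In particular ψ is injective.
Since ψ is injective, we find the preimage of 41. The inverse of x ↦ x^15 on (ℤ_{53})^× is x ↦ x^7, because 15·7 = 105 = 2·52 + 1 ≡ 1 (mod 52) and x^{52} = 1 for x ≠ 0 (Fermat). So ψ⁻¹(41) = 41^7 mod 53.
Repeated squaring mod 53: 41^1 ≡ 41, 41^2 ≡ 41² = 1681 ≡ 38, 41^4 ≡ 38² = 1444 ≡ 13. Since 7 = 4 + 2 + 1, 41^7 ≡ 13·38·41: 13·38 = 494 ≡ 17, then 17·41 = 697 ≡ 8. So 41^7 ≡ 8 (mod 53).
Hence ψ⁻¹(41) = 8.

8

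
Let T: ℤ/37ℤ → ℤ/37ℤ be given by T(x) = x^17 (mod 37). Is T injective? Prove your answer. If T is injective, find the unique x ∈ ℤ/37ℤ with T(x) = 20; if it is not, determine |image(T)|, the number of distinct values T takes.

24

Since 37 is prime, the nonzero elements of ℤ/37ℤ form a cyclic group of order 36.
As gcd(17, 36) = 1, raising to the 17th power is a bijection on this group: if x_1^17 ≡ x_2^17 then (x_1x_2^{−1})^17 = 1, and the only element of order dividing gcd(17, 36) = 1 is 1, so x_1 = x_2.
With T(0) = 0 this makes T injective on all of ℤ/37ℤ, hence bijective (finite equal-size domain and codomain). In particular T is injective.
Since T is injective, we find the preimage of 20. The inverse of x ↦ x^17 on (ℤ/37ℤ)^× is x ↦ x^17, because 17·17 = 289 = 8·36 + 1 ≡ 1 (mod 36) and x^{36} = 1 for x ≠ 0 (Fermat). So T⁻¹(20) = 20^17 mod 37.
Repeated squaring mod 37: 20^1 ≡ 20, 20^2 ≡ 20² = 400 ≡ 30, 20^4 ≡ 30² = 900 ≡ 12, 20^8 ≡ 12² = 144 ≡ 33, 20^16 ≡ 33² = 1089 ≡ 16. Since 17 = 16 + 1, 20^17 ≡ 16·20: 16·20 = 320 ≡ 24. So 20^17 ≡ 24 (mod 37).
Hence T⁻¹(20) = 24.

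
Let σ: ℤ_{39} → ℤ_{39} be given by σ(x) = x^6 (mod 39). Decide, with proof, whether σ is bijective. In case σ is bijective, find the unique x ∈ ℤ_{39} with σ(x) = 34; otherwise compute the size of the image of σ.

6

σ(1) = 1^6 = 1.
σ(4): Repeated squaring mod 39: 4^1 ≡ 4, 4^2 ≡ 4² = 16, 4^4 ≡ 16² = 256 ≡ 22. Since 6 = 4 + 2, 4^6 ≡ 22·16: 22·16 = 352 ≡ 1. So 4^6 ≡ 1 (mod 39).
So σ(1) = σ(4) = 1 while 1 ≠ 4, so σ is not injective, hence not bijective.
Since σ is not bijective, we determine |image(σ)|. Computing x^6 mod 39 for each x (by repeated squaring, reducing mod 39 at every step), the values σ(0), σ(1), …, σ(38) are: 0, 1, 25, 27, 1, 25, 12, 25, 25, 27, 1, 25, 27, 13, 1, 12, 1, 1, 12, 25, 25, 12, 1, 1, 12, 1, 13, 27, 25, 1, 27, 25, 25, 12, 25, 1, 27, 25, 1.
The distinct values are {0, 1, 12, 13, 25, 27}; there are 6 of them.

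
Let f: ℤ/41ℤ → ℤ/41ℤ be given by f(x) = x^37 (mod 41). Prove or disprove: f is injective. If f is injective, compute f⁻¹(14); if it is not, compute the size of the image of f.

Since 41 is prime, the nonzero elements of ℤ/41ℤ form a cyclic group of order 40.
As gcd(37, 40) = 1, raising to the 37th power is a bijection on this group: if u^37 ≡ v^37 then (uv^{−1})^37 = 1, and the only element of order dividing gcd(37, 40) = 1 is 1, so u = v.
With f(0) = 0 this makes f injective on all of ℤ/41ℤ, hence bijective (finite equal-size domain and codomain). In particular f is injective.
Since f is injective, we find the preimage of 14. The inverse of x ↦ x^37 on (ℤ/41ℤ)^× is x ↦ x^13, because 37·13 = 481 = 12·40 + 1 ≡ 1 (mod 40) and x^{40} = 1 for x ≠ 0 (Fermat). So f⁻¹(14) = 14^13 mod 41.
Repeated squaring mod 41: 14^1 ≡ 14, 14^2 ≡ 14² = 196 ≡ 32, 14^4 ≡ 32² = 1024 ≡ 40, 14^8 ≡ 40² = 1600 ≡ 1. Since 13 = 8 + 4 + 1, 14^13 ≡ 1·40·14: 1·40 = 40, then 40·14 = 560 ≡ 27. So 14^13 ≡ 27 (mod 41).
Hence f⁻¹(14) = 27.

27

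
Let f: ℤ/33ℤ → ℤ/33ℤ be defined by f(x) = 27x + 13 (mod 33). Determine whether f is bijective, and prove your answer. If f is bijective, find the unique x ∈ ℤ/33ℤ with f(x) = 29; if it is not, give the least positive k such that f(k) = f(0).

Recall that f is injective when f(s) = f(t) forces s = t.
We have gcd(27, 33) = 3 > 1. Taking s = 0 and t = 11: f(0) = 13 and f(11) = 27·11 + 13 = 310 ≡ 13 (mod 33).
So f(0) = f(11) while 0 ≠ 11, so f is not injective, hence not bijective.
Since f is not bijective, we find the least positive k with f(k) = f(0): this means 27k ≡ 0 (mod 33), i.e. 33 ∣ 27k. Since gcd(27, 33) = 3, dividing through by 3 this holds exactly when 11 ∣ 9k, and as gcd(9, 11) = 1, exactly when 11 ∣ k.
The smallest positive such k is 11.

11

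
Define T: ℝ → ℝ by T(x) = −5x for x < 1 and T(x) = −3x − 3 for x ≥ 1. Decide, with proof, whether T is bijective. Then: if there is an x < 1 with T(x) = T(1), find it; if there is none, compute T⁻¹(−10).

7/3

Both pieces are strictly decreasing (slopes −5 and −3), so each is injective on its own interval.
The left piece maps (−∞, 1) onto (−5, ∞); the right piece maps [1, ∞) onto (−∞, −6].
The images leave a gap (−5 has no preimage), so T is not surjective, hence not bijective.
Because the two images are disjoint, no x < 1 has T(x) = T(1), so we compute T⁻¹(−10): −10 lies in (−∞, −6], so solve −3x − 3 = −10: x = (−10 + 3)/(−3) = 7/3.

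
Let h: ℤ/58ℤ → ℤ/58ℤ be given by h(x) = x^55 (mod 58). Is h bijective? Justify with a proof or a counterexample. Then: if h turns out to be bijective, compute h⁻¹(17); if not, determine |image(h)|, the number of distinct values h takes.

41

Computing x^55 mod 58 for each x (by repeated squaring, reducing mod 58 at every step), the values h(0), h(1), …, h(57) are: 0, 1, 44, 39, 22, 35, 34, 25, 40, 13, 32, 37, 46, 9, 56, 31, 20, 41, 50, 55, 16, 47, 4, 53, 52, 7, 48, 43, 28, 29, 30, 15, 10, 51, 6, 5, 54, 11, 42, 3, 8, 17, 38, 27, 2, 49, 12, 21, 26, 45, 18, 33, 24, 23, 36, 19, 14, 57.
Every element of ℤ/58ℤ appears exactly once in this list, so h is a bijection, and in particular bijective.
Since h is bijective, we read off the preimage of 17 from the same table: h(41) = 17, so h⁻¹(17) = 41.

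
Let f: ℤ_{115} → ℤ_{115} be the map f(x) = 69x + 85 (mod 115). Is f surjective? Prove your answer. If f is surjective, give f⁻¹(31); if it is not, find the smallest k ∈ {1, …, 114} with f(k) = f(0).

Recall that f is surjective if every y in the codomain equals f(x) for some x in the domain.
Since gcd(69, 115) = 23, we have 69x ≡ 0 (mod 23) for all x, so f(x) ≡ 16 (mod 23).
But 0 ≢ 16 (mod 23), so 0 ∈ ℤ_{115} has no preimage. So f is not surjective.
Since f is not surjective, we find the least positive k with f(k) = f(0): this means 69k ≡ 0 (mod 115), i.e. 115 ∣ 69k. Since gcd(69, 115) = 23, dividing through by 23 this holds exactly when 5 ∣ 3k, and as gcd(3, 5) = 1, exactly when 5 ∣ k.
The smallest positive such k is 5.

5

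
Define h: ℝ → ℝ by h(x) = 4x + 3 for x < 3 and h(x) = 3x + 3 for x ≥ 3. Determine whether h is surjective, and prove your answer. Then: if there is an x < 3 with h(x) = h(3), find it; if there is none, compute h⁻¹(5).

9/4

Both pieces are strictly increasing (slopes 4 and 3), so each is injective on its own interval.
The left piece maps (−∞, 3) onto (−∞, 15); the right piece maps [3, ∞) onto [12, ∞).
The union (−∞, 15) ∪ [12, ∞) covers ℝ, so h is surjective.
For the follow-up: the images overlap, so an x < 3 with h(x) = h(3) exists. h(3) = 12; solving 4x + 3 = 12 for x < 3 gives x = (12 − 3)/4 = 9/4.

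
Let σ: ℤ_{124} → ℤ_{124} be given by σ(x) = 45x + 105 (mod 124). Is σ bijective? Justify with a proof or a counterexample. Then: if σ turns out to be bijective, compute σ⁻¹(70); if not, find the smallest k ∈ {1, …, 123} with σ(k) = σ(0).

13

Suppose σ(a) = σ(b) in ℤ_{124}. Then 45a + 105 ≡ 45b + 105 (mod 124), so 45(a − b) ≡ 0 (mod 124).
Since gcd(45, 124) = 1, 45 is invertible modulo 124, thus a − b ≡ 0 (mod 124), i.e. a = b.
We now compute 45⁻¹ mod 124 explicitly. Euclid's algorithm: 124 = 2·45 + 34, 45 = 1·34 + 11, 34 = 3·11 + 1; back-substituting gives 1 = 113·45 − 41·124, so 45⁻¹ ≡ 113 (mod 124).
For any y ∈ ℤ_{124}, x = 113(y − 105) mod 124 satisfies σ(x) = 45·113(y − 105) + 105 ≡ y (since 45·113 ≡ 1 mod 124). So every y has a preimage.
Therefore σ is bijective.
Since σ is bijective, we find σ⁻¹(70): we need 45x ≡ 70 − 105 ≡ 89 (mod 124). Using 45⁻¹ = 113: x ≡ 113·89 = 10057 = 81·124 + 13, so x = 13.
Check: σ(13) = 45·13 + 105 = 690 = 5·124 + 70 ≡ 70 (mod 124).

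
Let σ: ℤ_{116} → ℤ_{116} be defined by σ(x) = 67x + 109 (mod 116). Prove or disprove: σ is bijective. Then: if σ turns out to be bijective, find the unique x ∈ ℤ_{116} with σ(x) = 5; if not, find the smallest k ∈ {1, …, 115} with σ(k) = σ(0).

If σ(s) = σ(t), then 67s ≡ 67t (mod 116). Because gcd(67, 116) = 1, we may cancel 67 to get s ≡ t (mod 116).
We now compute 67⁻¹ mod 116 explicitly. Euclid's algorithm: 116 = 1·67 + 49, 67 = 1·49 + 18, 49 = 2·18 + 13, 18 = 1·13 + 5, 13 = 2·5 + 3, 5 = 1·3 + 2, 3 = 1·2 + 1; back-substituting gives 1 = 71·67 − 41·116, so 67⁻¹ ≡ 71 (mod 116).
Then y ↦ 71(y − 109) is a two-sided inverse to σ, so every y ∈ ℤ_{116} has a preimage.
Hence σ is bijective.
Since σ is bijective, we find σ⁻¹(5): we need 67x ≡ 5 − 109 ≡ 12 (mod 116). Using 67⁻¹ = 71: x ≡ 71·12 = 852 = 7·116 + 40, so x = 40.
Check: σ(40) = 67·40 + 109 = 2789 = 24·116 + 5 ≡ 5 (mod 116).

40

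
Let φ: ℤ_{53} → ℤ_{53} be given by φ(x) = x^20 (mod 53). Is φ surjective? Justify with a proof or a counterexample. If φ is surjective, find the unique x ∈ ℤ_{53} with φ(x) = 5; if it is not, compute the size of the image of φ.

14

φ(2): Repeated squaring mod 53: 2^1 ≡ 2, 2^2 ≡ 2² = 4, 2^4 ≡ 4² = 16, 2^8 ≡ 16² = 256 ≡ 44, 2^16 ≡ 44² = 1936 ≡ 28. Since 20 = 16 + 4, 2^20 ≡ 28·16: 28·16 = 448 ≡ 24. So 2^20 ≡ 24 (mod 53).
φ(7): Repeated squaring mod 53: 7^1 ≡ 7, 7^2 ≡ 7² = 49, 7^4 ≡ 49² = 2401 ≡ 16, 7^8 ≡ 16² = 256 ≡ 44, 7^16 ≡ 44² = 1936 ≡ 28. Since 20 = 16 + 4, 7^20 ≡ 28·16: 28·16 = 448 ≡ 24. So 7^20 ≡ 24 (mod 53).
So φ(2) = φ(7) = 24 while 2 ≠ 7, hence φ is not injective.
A non-injective map from the 53-element set ℤ_{53} to itself takes at most 52 distinct values, so it cannot be surjective. Therefore φ is not surjective.
Since φ is not surjective, we determine |image(φ)|. Computing x^20 mod 53 for each x (by repeated squaring, reducing mod 53 at every step), the values φ(0), φ(1), …, φ(52) are: 0, 1, 24, 49, 46, 16, 10, 24, 44, 16, 13, 28, 28, 15, 46, 42, 49, 47, 13, 15, 47, 10, 36, 1, 36, 44, 42, 42, 44, 36, 1, 36, 10, 47, 15, 13, 47, 49, 42, 46, 15, 28, 28, 13, 16, 44, 24, 10, 16, 46, 49, 24, 1.
The distinct values are {0, 1, 10, 13, 15, 16, 24, 28, 36, 42, 44, 46, 47, 49}; there are 14 of them.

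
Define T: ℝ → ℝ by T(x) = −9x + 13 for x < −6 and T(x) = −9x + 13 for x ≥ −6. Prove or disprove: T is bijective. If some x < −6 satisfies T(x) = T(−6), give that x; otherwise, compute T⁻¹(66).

-53/9

Both pieces are strictly decreasing (slopes −9 and −9), so each is injective on its own interval.
The left piece maps (−∞, −6) onto (67, ∞); the right piece maps [−6, ∞) onto (−∞, 67].
Since 67 = 67, the images partition ℝ: T is injective and surjective, hence bijective.
Because the two images are disjoint, no x < −6 has T(x) = T(−6), so we compute T⁻¹(66): 66 lies in (−∞, 67], so solve −9x + 13 = 66: x = (66 − 13)/(−9) = −53/9.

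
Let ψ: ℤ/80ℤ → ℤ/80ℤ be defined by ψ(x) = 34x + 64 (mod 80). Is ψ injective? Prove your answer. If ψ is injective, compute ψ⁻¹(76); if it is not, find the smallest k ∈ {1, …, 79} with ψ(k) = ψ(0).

40

We have gcd(34, 80) = 2 > 1. Taking u = 0 and v = 40: ψ(0) = 64 and ψ(40) = 34·40 + 64 = 1424 ≡ 64 (mod 80).
So ψ(0) = ψ(40) while 0 ≠ 40, therefore ψ is not injective.
Since ψ is not injective, we find the least positive k with ψ(k) = ψ(0): this means 34k ≡ 0 (mod 80), i.e. 80 ∣ 34k. Since gcd(34, 80) = 2, dividing through by 2 this holds exactly when 40 ∣ 17k, and as gcd(17, 40) = 1, exactly when 40 ∣ k.
The smallest positive such k is 40.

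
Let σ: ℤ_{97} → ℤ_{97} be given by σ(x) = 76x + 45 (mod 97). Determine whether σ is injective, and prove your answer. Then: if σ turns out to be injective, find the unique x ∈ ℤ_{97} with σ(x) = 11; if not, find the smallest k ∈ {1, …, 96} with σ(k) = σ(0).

Recall that σ is injective when σ(s) = σ(t) forces s = t.
Suppose σ(s) = σ(t) in ℤ_{97}. Then 76s + 45 ≡ 76t + 45 (mod 97), thus 76(s − t) ≡ 0 (mod 97).
Since gcd(76, 97) = 1, 76 is invertible modulo 97, so s − t ≡ 0 (mod 97), i.e. s = t.
Thus σ is injective.
We now compute 76⁻¹ mod 97 explicitly. Euclid's algorithm: 97 = 1·76 + 21, 76 = 3·21 + 13, 21 = 1·13 + 8, 13 = 1·8 + 5, 8 = 1·5 + 3, 5 = 1·3 + 2, 3 = 1·2 + 1; back-substituting gives 1 = 60·76 − 47·97, so 76⁻¹ ≡ 60 (mod 97).
Since σ is injective, we compute σ⁻¹(11): solve 76x + 45 ≡ 11 (mod 97), i.e. 76x ≡ 63 (mod 97).
Multiplying by 76⁻¹ = 60 gives x ≡ 60·63 = 3780 = 38·97 + 94 ≡ 94 (mod 97).
Check: σ(94) = 76·94 + 45 = 7189 = 74·97 + 11 ≡ 11 (mod 97).

94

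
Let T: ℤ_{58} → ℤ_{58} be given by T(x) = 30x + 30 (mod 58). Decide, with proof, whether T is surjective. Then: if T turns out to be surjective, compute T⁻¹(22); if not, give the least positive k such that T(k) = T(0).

29

Since gcd(30, 58) = 2, we have 30x ≡ 0 (mod 2) for all x, so T(x) ≡ 0 (mod 2).
But 1 ≢ 0 (mod 2), so 1 ∈ ℤ_{58} has no preimage. So T is not surjective.
Since T is not surjective, we find the least positive k with T(k) = T(0): this means 30k ≡ 0 (mod 58), i.e. 58 ∣ 30k. Since gcd(30, 58) = 2, dividing through by 2 this holds exactly when 29 ∣ 15k, and as gcd(15, 29) = 1, exactly when 29 ∣ k.
The smallest positive such k is 29.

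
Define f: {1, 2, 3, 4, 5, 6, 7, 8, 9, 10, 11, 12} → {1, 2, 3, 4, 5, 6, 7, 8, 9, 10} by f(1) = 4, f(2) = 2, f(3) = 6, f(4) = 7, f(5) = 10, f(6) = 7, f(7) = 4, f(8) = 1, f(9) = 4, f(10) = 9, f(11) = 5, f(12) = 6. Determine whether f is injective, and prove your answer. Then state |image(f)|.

f(4) = 7 = f(6) with 4 ≠ 6, so f is not injective.
The image of f is {1, 2, 4, 5, 6, 7, 9, 10}, which has 8 elements.

8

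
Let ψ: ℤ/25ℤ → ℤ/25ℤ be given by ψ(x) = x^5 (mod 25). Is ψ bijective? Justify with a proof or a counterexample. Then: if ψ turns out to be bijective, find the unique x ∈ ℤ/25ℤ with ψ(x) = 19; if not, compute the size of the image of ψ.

ψ(0) = 0^5 = 0.
ψ(5): Repeated squaring mod 25: 5^1 ≡ 5, 5^2 ≡ 5² = 25 ≡ 0, 5^4 ≡ 0² = 0. Since 5 = 4 + 1, 5^5 ≡ 0·5: 0·5 = 0. So 5^5 ≡ 0 (mod 25).
So ψ(0) = ψ(5) = 0 while 0 ≠ 5, therefore ψ is not injective, hence not bijective.
Since ψ is not bijective, we determine |image(ψ)|. Computing x^5 mod 25 for each x (by repeated squaring, reducing mod 25 at every step), the values ψ(0), ψ(1), …, ψ(24) are: 0, 1, 7, 18, 24, 0, 1, 7, 18, 24, 0, 1, 7, 18, 24, 0, 1, 7, 18, 24, 0, 1, 7, 18, 24.
The distinct values are {0, 1, 7, 18, 24}; there are 5 of them.

5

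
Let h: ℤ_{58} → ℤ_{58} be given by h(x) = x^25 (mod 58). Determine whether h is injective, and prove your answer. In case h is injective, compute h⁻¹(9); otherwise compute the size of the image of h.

Computing x^25 mod 58 for each x (by repeated squaring, reducing mod 58 at every step), the values h(0), h(1), …, h(57) are: 0, 1, 40, 43, 34, 13, 38, 23, 26, 51, 56, 19, 12, 33, 50, 37, 54, 17, 10, 31, 36, 3, 6, 49, 16, 53, 44, 47, 28, 29, 30, 11, 14, 5, 42, 9, 52, 55, 22, 27, 48, 41, 4, 21, 8, 25, 46, 39, 2, 7, 32, 35, 20, 45, 24, 15, 18, 57.
Every element of ℤ_{58} appears exactly once in this list, so h is a bijection, and in particular injective.
Since h is injective, we read off the preimage of 9 from the same table: h(35) = 9, so h⁻¹(9) = 35.

35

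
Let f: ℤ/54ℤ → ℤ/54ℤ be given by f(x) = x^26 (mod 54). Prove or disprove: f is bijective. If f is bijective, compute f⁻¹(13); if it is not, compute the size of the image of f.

f(0) = 0^26 = 0.
f(6): Repeated squaring mod 54: 6^1 ≡ 6, 6^2 ≡ 6² = 36, 6^4 ≡ 36² = 1296 ≡ 0, 6^8 ≡ 0² = 0, 6^16 ≡ 0² = 0. Since 26 = 16 + 8 + 2, 6^26 ≡ 0·0·36: 0·0 = 0, then 0·36 = 0. So 6^26 ≡ 0 (mod 54).
So f(0) = f(6) = 0 while 0 ≠ 6, therefore f is not injective, hence not bijective.
Since f is not bijective, we determine |image(f)|. Computing x^26 mod 54 for each x (by repeated squaring, reducing mod 54 at every step), the values f(0), f(1), …, f(53) are: 0, 1, 40, 27, 34, 43, 0, 31, 10, 27, 46, 49, 0, 25, 52, 27, 22, 19, 0, 37, 4, 27, 16, 7, 0, 13, 28, 27, 28, 13, 0, 7, 16, 27, 4, 37, 0, 19, 22, 27, 52, 25, 0, 49, 46, 27, 10, 31, 0, 43, 34, 27, 40, 1.
The distinct values are {0, 1, 4, 7, 10, 13, 16, 19, 22, 25, 27, 28, 31, 34, 37, 40, 43, 46, 49, 52}; there are 20 of them.

20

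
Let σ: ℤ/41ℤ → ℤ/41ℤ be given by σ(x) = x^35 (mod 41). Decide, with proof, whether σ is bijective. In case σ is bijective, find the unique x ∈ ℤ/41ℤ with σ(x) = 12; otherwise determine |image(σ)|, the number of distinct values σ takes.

σ(3): Repeated squaring mod 41: 3^1 ≡ 3, 3^2 ≡ 3² = 9, 3^4 ≡ 9² = 81 ≡ 40, 3^8 ≡ 40² = 1600 ≡ 1, 3^16 ≡ 1² = 1, 3^32 ≡ 1² = 1. Since 35 = 32 + 2 + 1, 3^35 ≡ 1·9·3: 1·9 = 9, then 9·3 = 27. So 3^35 ≡ 27 (mod 41).
σ(7): Repeated squaring mod 41: 7^1 ≡ 7, 7^2 ≡ 7² = 49 ≡ 8, 7^4 ≡ 8² = 64 ≡ 23, 7^8 ≡ 23² = 529 ≡ 37, 7^16 ≡ 37² = 1369 ≡ 16, 7^32 ≡ 16² = 256 ≡ 10. Since 35 = 32 + 2 + 1, 7^35 ≡ 10·8·7: 10·8 = 80 ≡ 39, then 39·7 = 273 ≡ 27. So 7^35 ≡ 27 (mod 41).
So σ(3) = σ(7) = 27 while 3 ≠ 7, thus σ is not injective, hence not bijective.
Since σ is not bijective, we determine |image(σ)|. Computing x^35 mod 41 for each x (by repeated squaring, reducing mod 41 at every step), the values σ(0), σ(1), …, σ(40) are: 0, 1, 9, 27, 40, 32, 38, 27, 32, 32, 1, 14, 14, 27, 38, 3, 1, 38, 1, 38, 9, 32, 3, 40, 3, 40, 38, 3, 14, 27, 27, 40, 9, 9, 14, 3, 9, 1, 14, 32, 40.
The distinct values are {0, 1, 3, 9, 14, 27, 32, 38, 40}; there are 9 of them.

9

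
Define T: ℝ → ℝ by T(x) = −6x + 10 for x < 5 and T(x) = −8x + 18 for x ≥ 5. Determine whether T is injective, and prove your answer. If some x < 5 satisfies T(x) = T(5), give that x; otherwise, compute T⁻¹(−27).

45/8

Both pieces are strictly decreasing (slopes −6 and −8), so each is injective on its own interval.
The left piece maps (−∞, 5) onto (−20, ∞); the right piece maps [5, ∞) onto (−∞, −22].
These images are disjoint, so no value is attained by both pieces. So T is injective.
Because the two images are disjoint, no x < 5 has T(x) = T(5), so we compute T⁻¹(−27): −27 lies in (−∞, −22], so solve −8x + 18 = −27: x = (−27 − 18)/(−8) = 45/8.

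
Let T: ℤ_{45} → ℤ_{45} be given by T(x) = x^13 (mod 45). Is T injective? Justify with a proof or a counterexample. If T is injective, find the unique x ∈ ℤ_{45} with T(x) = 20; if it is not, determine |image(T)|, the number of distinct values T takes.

35

T(0) = 0^13 = 0.
T(15): Repeated squaring mod 45: 15^1 ≡ 15, 15^2 ≡ 15² = 225 ≡ 0, 15^4 ≡ 0² = 0, 15^8 ≡ 0² = 0. Since 13 = 8 + 4 + 1, 15^13 ≡ 0·0·15: 0·0 = 0, then 0·15 = 0. So 15^13 ≡ 0 (mod 45).
So T(0) = T(15) = 0 while 0 ≠ 15, hence T is not injective.
Since T is not injective, we determine |image(T)|. Computing x^13 mod 45 for each x (by repeated squaring, reducing mod 45 at every step), the values T(0), T(1), …, T(44) are: 0, 1, 2, 18, 4, 5, 36, 7, 8, 9, 10, 11, 27, 13, 14, 0, 16, 17, 18, 19, 20, 36, 22, 23, 9, 25, 26, 27, 28, 29, 0, 31, 32, 18, 34, 35, 36, 37, 38, 9, 40, 41, 27, 43, 44.
The distinct values are {0, 1, 2, 4, 5, 7, 8, 9, 10, 11, 13, 14, 16, 17, 18, 19, 20, 22, 23, 25, 26, 27, 28, 29, 31, 32, 34, 35, 36, 37, 38, 40, 41, 43, 44}; there are 35 of them.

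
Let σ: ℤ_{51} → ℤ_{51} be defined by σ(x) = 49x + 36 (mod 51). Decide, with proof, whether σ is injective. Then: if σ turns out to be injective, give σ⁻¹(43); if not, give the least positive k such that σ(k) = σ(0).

Suppose σ(x_1) = σ(x_2) in ℤ_{51}. Then 49x_1 + 36 ≡ 49x_2 + 36 (mod 51), hence 49(x_1 − x_2) ≡ 0 (mod 51).
Since gcd(49, 51) = 1, 49 is invertible modulo 51, so x_1 − x_2 ≡ 0 (mod 51), i.e. x_1 = x_2.
Thus σ is injective.
We now compute 49⁻¹ mod 51 explicitly. Euclid's algorithm: 51 = 1·49 + 2, 49 = 24·2 + 1; back-substituting gives 1 = 25·49 − 24·51, so 49⁻¹ ≡ 25 (mod 51).
Since σ is injective, we compute σ⁻¹(43): solve 49x + 36 ≡ 43 (mod 51), i.e. 49x ≡ 7 (mod 51).
Multiplying by 49⁻¹ = 25 gives x ≡ 25·7 = 175 = 3·51 + 22 ≡ 22 (mod 51).
Check: σ(22) = 49·22 + 36 = 1114 = 21·51 + 43 ≡ 43 (mod 51).

22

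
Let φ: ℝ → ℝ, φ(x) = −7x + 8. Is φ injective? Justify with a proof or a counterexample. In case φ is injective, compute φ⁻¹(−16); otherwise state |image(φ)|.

24/7

Recall: φ is injective when φ(a) = φ(b) forces a = b.
Suppose φ(a) = φ(b). Then −7a + 8 = −7b + 8, hence −7a = −7b, so a = b.
Thus φ is injective.
Since φ is injective, we compute φ⁻¹(−16) = (−16 − 8)/(−7) = 24/7.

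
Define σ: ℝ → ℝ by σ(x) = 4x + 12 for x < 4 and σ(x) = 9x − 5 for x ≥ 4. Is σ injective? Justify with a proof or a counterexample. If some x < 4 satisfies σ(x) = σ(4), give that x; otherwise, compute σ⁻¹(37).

14/3

Both pieces are strictly increasing (slopes 4 and 9), so each is injective on its own interval.
The left piece maps (−∞, 4) onto (−∞, 28); the right piece maps [4, ∞) onto [31, ∞).
These images are disjoint, so no value is attained by both pieces. So σ is injective.
Because the two images are disjoint, no x < 4 has σ(x) = σ(4), so we compute σ⁻¹(37): 37 lies in [31, ∞), so solve 9x − 5 = 37: x = (37 + 5)/9 = 14/3.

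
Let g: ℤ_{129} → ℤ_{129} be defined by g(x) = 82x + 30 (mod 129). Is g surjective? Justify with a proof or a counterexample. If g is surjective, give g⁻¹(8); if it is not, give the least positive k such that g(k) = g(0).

Since gcd(82, 129) = 1, 82 is invertible modulo 129. Euclid's algorithm: 129 = 1·82 + 47, 82 = 1·47 + 35, 47 = 1·35 + 12, 35 = 2·12 + 11, 12 = 1·11 + 1; back-substituting gives 1 = 118·82 − 75·129, so 82⁻¹ ≡ 118 (mod 129).
For any y ∈ ℤ_{129}, x = 118(y − 30) mod 129 satisfies g(x) = 82·118(y − 30) + 30 ≡ y (since 82·118 ≡ 1 mod 129). So every y has a preimage.
Hence g is surjective.
Since g is surjective, we compute g⁻¹(8): solve 82x + 30 ≡ 8 (mod 129), i.e. 82x ≡ 107 (mod 129).
Multiplying by 82⁻¹ = 118 gives x ≡ 118·107 = 12626 = 97·129 + 113 ≡ 113 (mod 129).
Check: g(113) = 82·113 + 30 = 9296 = 72·129 + 8 ≡ 8 (mod 129).

113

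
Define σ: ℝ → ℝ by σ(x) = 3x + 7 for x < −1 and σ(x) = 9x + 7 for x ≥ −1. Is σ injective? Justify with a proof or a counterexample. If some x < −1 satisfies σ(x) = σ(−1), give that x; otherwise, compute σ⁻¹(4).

-3

Both pieces are strictly increasing (slopes 3 and 9), so each is injective on its own interval.
The left piece maps (−∞, −1) onto (−∞, 4); the right piece maps [−1, ∞) onto [−2, ∞).
These images overlap. In particular σ(−1) = −2 (right piece), and solving 3x + 7 = −2 on the left piece gives x = −3 < −1.
So σ(−3) = σ(−1) with −3 ≠ −1, and σ is not injective. This x = −3 is the requested value below −1.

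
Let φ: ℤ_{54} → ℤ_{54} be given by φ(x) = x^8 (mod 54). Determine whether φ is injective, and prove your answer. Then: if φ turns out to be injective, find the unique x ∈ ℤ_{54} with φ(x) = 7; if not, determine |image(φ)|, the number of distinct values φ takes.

20

φ(0) = 0^8 = 0.
φ(6): Repeated squaring mod 54: 6^1 ≡ 6, 6^2 ≡ 6² = 36, 6^4 ≡ 36² = 1296 ≡ 0, 6^8 ≡ 0² = 0. So 6^8 ≡ 0 (mod 54).
So φ(0) = φ(6) = 0 while 0 ≠ 6, so φ is not injective.
Since φ is not injective, we determine |image(φ)|. Computing x^8 mod 54 for each x (by repeated squaring, reducing mod 54 at every step), the values φ(0), φ(1), …, φ(53) are: 0, 1, 40, 27, 34, 43, 0, 31, 10, 27, 46, 49, 0, 25, 52, 27, 22, 19, 0, 37, 4, 27, 16, 7, 0, 13, 28, 27, 28, 13, 0, 7, 16, 27, 4, 37, 0, 19, 22, 27, 52, 25, 0, 49, 46, 27, 10, 31, 0, 43, 34, 27, 40, 1.
The distinct values are {0, 1, 4, 7, 10, 13, 16, 19, 22, 25, 27, 28, 31, 34, 37, 40, 43, 46, 49, 52}; there are 20 of them.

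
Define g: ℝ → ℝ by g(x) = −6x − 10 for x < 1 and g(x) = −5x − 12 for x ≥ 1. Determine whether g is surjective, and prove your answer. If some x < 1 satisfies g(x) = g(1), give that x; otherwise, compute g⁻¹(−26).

Both pieces are strictly decreasing (slopes −6 and −5), so each is injective on its own interval.
The left piece maps (−∞, 1) onto (−16, ∞); the right piece maps [1, ∞) onto (−∞, −17].
The union (−16, ∞) ∪ (−∞, −17] omits the interval between −16 and −17; in particular −16 has no preimage. So g is not surjective.
Because the two images are disjoint, no x < 1 has g(x) = g(1), so we compute g⁻¹(−26): −26 lies in (−∞, −17], so solve −5x − 12 = −26: x = (−26 + 12)/(−5) = 14/5.

14/5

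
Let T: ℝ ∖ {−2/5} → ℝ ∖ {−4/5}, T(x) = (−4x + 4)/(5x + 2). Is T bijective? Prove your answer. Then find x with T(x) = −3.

Suppose T(x_1) = T(x_2). Cross-multiplying: (−4x_1 + 4)(5x_2 + 2) = (−4x_2 + 4)(5x_1 + 2).
Expanding both sides and cancelling the symmetric terms leaves −28·(x_1 − x_2) = 0. Since −28 ≠ 0, x_1 = x_2. Hence T is injective.
For any y ≠ −4/5, solving y(5x + 2) = −4x + 4 for x gives a well-defined x ≠ −2/5. So T is surjective.
Thus T is bijective.
Solving T(x) = −3: cross-multiplying gives −4x + 4 = −3(5x + 2), which rearranges to 11x = −10, so x = −10/11.

-10/11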